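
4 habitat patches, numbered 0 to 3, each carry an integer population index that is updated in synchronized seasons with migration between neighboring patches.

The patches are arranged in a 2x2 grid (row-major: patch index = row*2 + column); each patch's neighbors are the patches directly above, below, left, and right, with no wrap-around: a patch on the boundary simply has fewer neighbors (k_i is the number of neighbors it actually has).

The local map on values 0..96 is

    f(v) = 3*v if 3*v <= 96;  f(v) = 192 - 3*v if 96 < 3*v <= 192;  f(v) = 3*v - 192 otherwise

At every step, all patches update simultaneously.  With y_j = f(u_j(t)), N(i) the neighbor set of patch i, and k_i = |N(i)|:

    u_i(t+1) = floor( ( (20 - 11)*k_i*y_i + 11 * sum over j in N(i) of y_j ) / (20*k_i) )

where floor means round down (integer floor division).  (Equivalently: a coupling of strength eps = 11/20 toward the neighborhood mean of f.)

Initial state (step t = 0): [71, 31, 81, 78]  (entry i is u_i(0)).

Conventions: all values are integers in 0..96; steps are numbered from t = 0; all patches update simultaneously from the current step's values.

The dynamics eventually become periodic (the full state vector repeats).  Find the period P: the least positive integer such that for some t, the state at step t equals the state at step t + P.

Simulating step by step:
t=0: [71, 31, 81, 78]
t=1: [49, 59, 40, 58]
t=2: [44, 24, 49, 32]
t=3: [59, 75, 63, 75]
t=4: [16, 28, 14, 24]
t=5: [56, 70, 51, 67]
t=6: [26, 17, 26, 19]
t=7: [70, 60, 72, 61]
t=8: [18, 12, 18, 13]
t=9: [49, 41, 49, 42]
t=10: [51, 61, 50, 61]
t=11: [31, 17, 32, 18]
t=12: [82, 63, 83, 64]
t=13: [40, 16, 40, 16]
t=14: [65, 54, 65, 54]
t=15: [10, 22, 10, 22]
t=16: [39, 56, 39, 56]
t=17: [60, 38, 60, 38]
t=18: [30, 59, 30, 59]
t=19: [69, 35, 69, 35]
t=20: [34, 67, 34, 67]
t=21: [67, 31, 67, 31]
t=22: [32, 69, 32, 69]
t=23: [73, 37, 73, 37]
t=24: [41, 66, 41, 66]
t=25: [51, 23, 51, 23]
t=26: [47, 60, 47, 60]
t=27: [40, 22, 40, 22]
t=28: [70, 67, 70, 67]
t=29: [15, 11, 15, 11]
t=30: [41, 36, 41, 36]
t=31: [73, 79, 73, 79]
t=32: [31, 40, 31, 40]
t=33: [87, 77, 87, 77]
t=34: [60, 47, 60, 47]
t=35: [22, 40, 22, 40]
t=36: [67, 70, 67, 70]
t=37: [11, 15, 11, 15]
t=38: [36, 41, 36, 41]
t=39: [79, 73, 79, 73]
t=40: [40, 31, 40, 31]
t=41: [77, 87, 77, 87]
t=42: [47, 60, 47, 60]

Answer: 16
Key observation: The state at step 26, [47, 60, 47, 60], reappears at step 42 — and no state repeats earlier — so the cycle the system enters has period 16.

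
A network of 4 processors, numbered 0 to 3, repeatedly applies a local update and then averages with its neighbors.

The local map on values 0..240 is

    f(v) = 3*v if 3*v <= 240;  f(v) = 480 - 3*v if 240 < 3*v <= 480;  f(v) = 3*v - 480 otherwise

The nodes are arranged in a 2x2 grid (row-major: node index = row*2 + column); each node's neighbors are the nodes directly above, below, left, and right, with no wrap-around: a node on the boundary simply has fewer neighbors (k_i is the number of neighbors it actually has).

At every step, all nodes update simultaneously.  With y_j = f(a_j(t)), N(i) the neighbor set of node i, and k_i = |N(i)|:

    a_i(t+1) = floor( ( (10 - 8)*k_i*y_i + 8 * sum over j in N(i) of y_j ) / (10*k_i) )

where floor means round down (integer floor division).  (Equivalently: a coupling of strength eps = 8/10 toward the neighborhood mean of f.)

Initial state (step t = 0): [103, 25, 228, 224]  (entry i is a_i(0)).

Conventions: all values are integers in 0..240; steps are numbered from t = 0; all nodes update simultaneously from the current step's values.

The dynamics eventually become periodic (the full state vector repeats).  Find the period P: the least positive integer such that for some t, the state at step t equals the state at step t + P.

Answer: 12
Key observation: The state at step 75, [160, 100, 100, 160], reappears at step 87 — and no state repeats earlier — so the cycle the system enters has period 12.

Derivation:
t=0: [103, 25, 228, 224]
t=1: [145, 160, 186, 150]
t=2: [40, 30, 45, 37]
t=3: [114, 110, 119, 112]
t=4: [136, 142, 137, 138]
t=5: [63, 66, 69, 62]
t=6: [199, 189, 191, 199]
t=7: [95, 111, 112, 95]
t=8: [155, 185, 184, 155]
t=9: [61, 27, 26, 61]
t=10: [100, 162, 162, 100]
t=11: [40, 145, 145, 40]
t=12: [60, 105, 105, 60]
t=13: [168, 177, 177, 168]
t=14: [45, 29, 29, 45]
t=15: [96, 125, 125, 96]
t=16: [122, 174, 174, 122]
t=17: [56, 99, 99, 56]
t=18: [180, 171, 171, 180]
t=19: [38, 54, 54, 38]
t=20: [152, 123, 123, 152]
t=21: [93, 41, 41, 93]
t=22: [138, 185, 185, 138]
t=23: [73, 67, 67, 73]
t=24: [204, 215, 215, 204]
t=25: [158, 138, 138, 158]
t=26: [54, 18, 18, 54]
t=27: [75, 140, 140, 75]
t=28: [93, 192, 192, 93]
t=29: [117, 180, 180, 117]
t=30: [73, 115, 115, 73]
t=31: [151, 202, 202, 151]
t=32: [106, 46, 46, 106]
t=33: [142, 157, 157, 142]
t=34: [18, 45, 45, 18]
t=35: [118, 70, 70, 118]
t=36: [193, 142, 142, 193]
t=37: [63, 90, 90, 63]
t=38: [205, 193, 193, 205]
t=39: [106, 127, 127, 106]
t=40: [111, 149, 149, 111]
t=41: [55, 124, 124, 55]
t=42: [119, 153, 153, 119]
t=43: [41, 102, 102, 41]
t=44: [163, 133, 133, 163]
t=45: [66, 23, 23, 66]
t=46: [94, 172, 172, 94]
t=47: [68, 165, 165, 68]
t=48: [52, 166, 166, 52]
t=49: [45, 128, 128, 45]
t=50: [103, 127, 127, 103]
t=51: [113, 156, 156, 113]
t=52: [37, 115, 115, 37]
t=53: [130, 115, 115, 130]
t=54: [126, 99, 99, 126]
t=55: [166, 118, 118, 166]
t=56: [104, 39, 39, 104]
t=57: [127, 157, 157, 127]
t=58: [27, 81, 81, 27]
t=59: [205, 112, 112, 205]
t=60: [142, 136, 136, 142]
t=61: [68, 57, 57, 68]
t=62: [177, 197, 197, 177]
t=63: [99, 63, 63, 99]
t=64: [187, 184, 184, 187]
t=65: [73, 79, 79, 73]
t=66: [233, 222, 222, 233]
t=67: [192, 212, 212, 192]
t=68: [144, 108, 108, 144]
t=69: [134, 69, 69, 134]
t=70: [181, 103, 103, 181]
t=71: [149, 84, 84, 149]
t=72: [189, 72, 72, 189]
t=73: [190, 112, 112, 190]
t=74: [133, 100, 100, 133]
t=75: [160, 100, 100, 160]
t=76: [144, 36, 36, 144]
t=77: [96, 60, 60, 96]
t=78: [182, 189, 189, 182]
t=79: [82, 70, 70, 82]
t=80: [214, 229, 229, 214]
t=81: [198, 171, 171, 198]
t=82: [49, 97, 97, 49]
t=83: [180, 155, 155, 180]
t=84: [24, 51, 51, 24]
t=85: [136, 88, 88, 136]
t=86: [187, 100, 100, 187]
t=87: [160, 100, 100, 160]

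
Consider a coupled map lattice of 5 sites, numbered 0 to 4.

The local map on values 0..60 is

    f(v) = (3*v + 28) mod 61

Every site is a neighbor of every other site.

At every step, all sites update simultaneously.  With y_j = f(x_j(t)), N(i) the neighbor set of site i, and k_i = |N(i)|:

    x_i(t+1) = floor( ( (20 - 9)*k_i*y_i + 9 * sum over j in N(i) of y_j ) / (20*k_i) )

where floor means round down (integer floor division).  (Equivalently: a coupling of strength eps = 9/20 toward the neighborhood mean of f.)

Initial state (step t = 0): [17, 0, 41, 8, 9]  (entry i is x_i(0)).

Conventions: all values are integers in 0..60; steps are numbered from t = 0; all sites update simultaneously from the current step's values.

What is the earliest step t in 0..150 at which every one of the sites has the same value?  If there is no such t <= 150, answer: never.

Answer: never
Key observation: The state at step 15 reappears at step 25 — the system is in a cycle of period 10 from step 15 on.  No step 0..25 is synchronized, and the cycle repeats forever, so no step up to 150 (or ever) has all sites equal.

Derivation:
t=0: [17, 0, 41, 8, 9]  (not all equal)
t=1: [28, 32, 33, 43, 44]  (not all equal)
t=2: [37, 15, 16, 30, 31]  (not all equal)
t=3: [25, 23, 24, 43, 44]  (not all equal)
t=4: [39, 37, 38, 36, 38]  (not all equal)
t=5: [20, 18, 19, 16, 19]  (not all equal)
t=6: [24, 21, 22, 19, 22]  (not all equal)
t=7: [34, 31, 32, 28, 32]  (not all equal)
t=8: [17, 40, 14, 36, 14]  (not all equal)
t=9: [16, 19, 12, 14, 12]  (not all equal)
t=10: [12, 16, 7, 10, 7]  (not all equal)
t=11: [20, 26, 41, 44, 41]  (not all equal)
t=12: [30, 38, 31, 35, 31]  (not all equal)
t=13: [48, 32, 49, 28, 49]  (not all equal)
t=14: [45, 24, 46, 45, 46]  (not all equal)
t=15: [41, 40, 42, 41, 42]  (not all equal)
t=16: [29, 28, 30, 29, 30]  (not all equal)
t=17: [54, 53, 55, 54, 55]  (not all equal)
t=18: [7, 6, 8, 7, 8]  (not all equal)
t=19: [49, 48, 50, 49, 50]  (not all equal)
t=20: [53, 52, 54, 53, 54]  (not all equal)
t=21: [4, 3, 5, 4, 5]  (not all equal)
t=22: [40, 39, 41, 40, 41]  (not all equal)
t=23: [26, 25, 27, 26, 27]  (not all equal)
t=24: [45, 44, 46, 45, 46]  (not all equal)
t=25: [41, 40, 42, 41, 42]  (not all equal)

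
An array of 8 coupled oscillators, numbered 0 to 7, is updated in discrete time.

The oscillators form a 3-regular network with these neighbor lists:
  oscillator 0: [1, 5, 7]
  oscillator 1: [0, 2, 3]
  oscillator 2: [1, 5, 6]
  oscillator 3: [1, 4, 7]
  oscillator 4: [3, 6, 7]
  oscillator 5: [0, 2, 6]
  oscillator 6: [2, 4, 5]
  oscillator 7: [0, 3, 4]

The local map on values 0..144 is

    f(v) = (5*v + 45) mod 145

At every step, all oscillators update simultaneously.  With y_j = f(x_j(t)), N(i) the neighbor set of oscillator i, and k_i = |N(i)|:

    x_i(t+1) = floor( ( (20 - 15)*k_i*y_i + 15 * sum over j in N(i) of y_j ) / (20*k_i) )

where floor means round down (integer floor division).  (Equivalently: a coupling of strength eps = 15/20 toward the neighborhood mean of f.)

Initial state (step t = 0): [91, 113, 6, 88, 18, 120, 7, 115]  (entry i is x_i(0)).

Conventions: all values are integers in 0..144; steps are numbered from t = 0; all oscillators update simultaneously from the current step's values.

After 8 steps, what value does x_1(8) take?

Simulating step by step:
t=0: [91, 113, 6, 88, 18, 120, 7, 115]
t=1: [50, 55, 62, 63, 76, 71, 88, 72]
t=2: [65, 42, 63, 87, 92, 57, 90, 81]
t=3: [61, 76, 70, 60, 47, 62, 60, 52]
t=4: [68, 88, 90, 85, 65, 71, 90, 66]
t=5: [85, 60, 70, 62, 65, 81, 77, 73]
t=6: [56, 65, 78, 80, 101, 73, 85, 75]
t=7: [91, 31, 58, 83, 72, 47, 67, 72]
t=8: [92, 47, 81, 77, 86, 83, 96, 80]

Answer: x_1(8) = 47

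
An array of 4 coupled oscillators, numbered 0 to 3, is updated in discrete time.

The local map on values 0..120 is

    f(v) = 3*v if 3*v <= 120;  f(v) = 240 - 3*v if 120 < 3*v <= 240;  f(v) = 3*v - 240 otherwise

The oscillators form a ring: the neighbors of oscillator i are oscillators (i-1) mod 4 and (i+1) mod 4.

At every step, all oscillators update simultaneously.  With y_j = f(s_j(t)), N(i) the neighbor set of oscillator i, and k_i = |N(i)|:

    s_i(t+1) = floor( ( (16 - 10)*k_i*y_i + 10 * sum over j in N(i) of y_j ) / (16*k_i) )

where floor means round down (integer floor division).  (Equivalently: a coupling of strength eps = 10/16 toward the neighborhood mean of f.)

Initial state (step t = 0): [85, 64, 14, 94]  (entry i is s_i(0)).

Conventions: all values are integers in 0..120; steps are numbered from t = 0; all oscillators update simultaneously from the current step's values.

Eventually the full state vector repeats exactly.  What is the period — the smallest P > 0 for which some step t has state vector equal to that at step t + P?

Answer: 4
Key observation: The state at step 127, [36, 36, 37, 36], reappears at step 131 — and no state repeats earlier — so the cycle the system enters has period 4.

Derivation:
t=0: [85, 64, 14, 94]
t=1: [33, 35, 43, 33]
t=2: [100, 105, 105, 102]
t=3: [66, 70, 72, 66]
t=4: [38, 31, 31, 36]
t=5: [105, 99, 97, 105]
t=6: [69, 60, 60, 67]
t=7: [43, 51, 53, 43]
t=8: [103, 92, 92, 101]
t=9: [56, 46, 44, 56]
t=10: [81, 94, 94, 83]
t=11: [17, 29, 31, 17]
t=12: [62, 77, 78, 64]
t=13: [38, 22, 20, 36]
t=14: [97, 79, 76, 94]
t=15: [33, 20, 18, 35]
t=16: [88, 70, 71, 87]
t=17: [24, 27, 26, 23]
t=18: [73, 77, 76, 72]
t=19: [18, 13, 14, 19]
t=20: [50, 44, 45, 51]
t=21: [94, 101, 100, 93]
t=22: [47, 55, 54, 46]
t=23: [92, 83, 84, 93]
t=24: [28, 18, 19, 29]
t=25: [75, 64, 65, 76]
t=26: [24, 36, 35, 23]
t=27: [82, 95, 94, 81]
t=28: [17, 31, 30, 16]
t=29: [63, 78, 77, 62]
t=30: [37, 21, 22, 39]
t=31: [97, 78, 81, 99]
t=32: [38, 19, 20, 38]
t=33: [96, 75, 75, 97]
t=34: [38, 25, 26, 38]
t=35: [101, 88, 88, 102]
t=36: [51, 36, 37, 51]
t=37: [93, 102, 102, 94]
t=38: [48, 57, 58, 48]
t=39: [87, 76, 76, 86]
t=40: [17, 14, 13, 17]
t=41: [48, 43, 43, 47]
t=42: [101, 106, 107, 101]
t=43: [67, 74, 74, 68]
t=44: [31, 24, 23, 31]
t=45: [86, 77, 77, 85]
t=46: [14, 11, 10, 14]
t=47: [39, 34, 34, 38]
t=48: [111, 106, 105, 111]
t=49: [88, 81, 81, 87]
t=50: [16, 9, 8, 16]
t=51: [41, 32, 32, 40]
t=52: [111, 102, 103, 111]
t=53: [84, 75, 75, 85]
t=54: [13, 14, 15, 14]
t=55: [40, 42, 43, 42]
t=56: [116, 114, 112, 114]
t=57: [104, 102, 99, 102]
t=58: [68, 65, 62, 65]
t=59: [41, 45, 48, 45]
t=60: [109, 105, 101, 105]
t=61: [79, 75, 70, 75]
t=62: [10, 15, 20, 15]
t=63: [39, 45, 50, 45]
t=64: [109, 104, 99, 104]
t=65: [77, 72, 66, 72]
t=66: [18, 24, 30, 24]
t=67: [65, 72, 78, 72]
t=68: [31, 24, 17, 24]
t=69: [79, 72, 64, 72]
t=70: [16, 24, 33, 24]
t=71: [63, 72, 82, 72]
t=72: [34, 26, 17, 26]
t=73: [87, 77, 67, 77]
t=74: [13, 22, 20, 22]
t=75: [55, 55, 63, 55]
t=76: [75, 67, 66, 67]
t=77: [30, 32, 40, 32]
t=78: [93, 101, 105, 101]
t=79: [54, 59, 67, 59]
t=80: [68, 60, 54, 60]
t=81: [51, 58, 66, 58]
t=82: [73, 65, 57, 65]
t=83: [36, 45, 54, 45]
t=84: [106, 97, 94, 97]
t=85: [61, 56, 47, 56]
t=86: [66, 75, 82, 75]
t=87: [25, 20, 11, 20]
t=88: [65, 56, 49, 56]
t=89: [61, 70, 79, 70]
t=90: [40, 30, 19, 30]
t=91: [101, 89, 77, 89]
t=92: [40, 32, 20, 32]
t=93: [105, 92, 82, 92]
t=94: [50, 38, 24, 38]
t=95: [105, 93, 98, 93]
t=96: [52, 54, 44, 54]
t=97: [80, 89, 89, 89]
t=98: [16, 18, 27, 18]
t=99: [51, 60, 64, 60]
t=100: [70, 64, 55, 64]
t=101: [41, 50, 58, 50]
t=102: [100, 90, 81, 90]
t=103: [41, 30, 19, 30]
t=104: [100, 88, 77, 88]
t=105: [37, 30, 18, 30]
t=106: [97, 85, 76, 85]
t=107: [28, 25, 13, 25]
t=108: [78, 66, 61, 66]
t=109: [28, 35, 47, 35]
t=110: [97, 96, 102, 96]
t=111: [49, 54, 54, 54]
t=112: [83, 82, 78, 82]
t=113: [7, 6, 6, 6]
t=114: [19, 18, 18, 18]
t=115: [55, 54, 54, 54]
t=116: [76, 77, 78, 77]
t=117: [10, 9, 7, 9]
t=118: [28, 26, 24, 26]
t=119: [80, 78, 75, 78]
t=120: [3, 6, 9, 6]
t=121: [14, 18, 21, 18]
t=122: [49, 53, 57, 53]
t=123: [85, 81, 76, 81]
t=124: [7, 9, 6, 9]
t=125: [24, 22, 23, 22]
t=126: [68, 68, 67, 68]
t=127: [36, 36, 37, 36]
t=128: [108, 108, 109, 108]
t=129: [84, 84, 85, 84]
t=130: [12, 12, 13, 12]
t=131: [36, 36, 37, 36]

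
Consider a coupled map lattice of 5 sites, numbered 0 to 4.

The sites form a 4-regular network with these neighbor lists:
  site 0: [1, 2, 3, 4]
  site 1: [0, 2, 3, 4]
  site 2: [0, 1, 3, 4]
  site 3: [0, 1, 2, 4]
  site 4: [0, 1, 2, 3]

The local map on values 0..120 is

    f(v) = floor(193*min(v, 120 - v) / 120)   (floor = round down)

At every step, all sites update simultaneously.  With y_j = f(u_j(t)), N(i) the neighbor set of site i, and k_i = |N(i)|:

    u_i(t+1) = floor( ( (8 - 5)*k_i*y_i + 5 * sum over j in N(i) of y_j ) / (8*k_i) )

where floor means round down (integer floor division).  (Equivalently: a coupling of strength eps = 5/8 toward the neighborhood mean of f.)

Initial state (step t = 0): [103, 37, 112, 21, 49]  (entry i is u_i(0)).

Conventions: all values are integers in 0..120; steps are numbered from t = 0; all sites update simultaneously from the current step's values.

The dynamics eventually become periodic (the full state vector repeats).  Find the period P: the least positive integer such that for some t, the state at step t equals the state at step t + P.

Simulating step by step:
t=0: [103, 37, 112, 21, 49]
t=1: [38, 45, 35, 39, 49]
t=2: [64, 67, 63, 64, 68]
t=3: [88, 87, 88, 88, 86]
t=4: [51, 52, 51, 51, 52]
t=5: [82, 82, 82, 82, 82]
t=6: [61, 61, 61, 61, 61]
t=7: [94, 94, 94, 94, 94]
t=8: [41, 41, 41, 41, 41]
t=9: [65, 65, 65, 65, 65]
t=10: [88, 88, 88, 88, 88]
t=11: [51, 51, 51, 51, 51]
t=12: [82, 82, 82, 82, 82]

Answer: 7
Key observation: The state at step 5, [82, 82, 82, 82, 82], reappears at step 12 — and no state repeats earlier — so the cycle the system enters has period 7.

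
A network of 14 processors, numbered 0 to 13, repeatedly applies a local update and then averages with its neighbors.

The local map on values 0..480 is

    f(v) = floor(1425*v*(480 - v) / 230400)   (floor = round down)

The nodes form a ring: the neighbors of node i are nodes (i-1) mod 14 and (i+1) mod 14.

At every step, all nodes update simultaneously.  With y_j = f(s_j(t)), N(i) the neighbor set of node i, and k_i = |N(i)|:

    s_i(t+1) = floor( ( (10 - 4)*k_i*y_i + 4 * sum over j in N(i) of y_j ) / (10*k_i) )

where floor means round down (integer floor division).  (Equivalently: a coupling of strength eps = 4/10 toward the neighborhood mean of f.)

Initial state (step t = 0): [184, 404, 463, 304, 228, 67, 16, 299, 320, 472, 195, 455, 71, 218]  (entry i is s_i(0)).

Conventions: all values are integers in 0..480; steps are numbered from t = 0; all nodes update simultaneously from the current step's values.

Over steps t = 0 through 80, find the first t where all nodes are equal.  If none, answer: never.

Simulating step by step:
t=0: [184, 404, 463, 304, 228, 67, 16, 299, 320, 472, 195, 455, 71, 218]  (not all equal)
t=1: [310, 190, 132, 278, 313, 182, 128, 272, 261, 145, 224, 146, 192, 314]  (not all equal)
t=2: [327, 325, 307, 329, 330, 321, 303, 335, 341, 321, 332, 319, 329, 326]  (not all equal)
t=3: [309, 314, 320, 311, 308, 316, 321, 304, 298, 308, 308, 312, 309, 309]  (not all equal)
t=4: [325, 321, 319, 323, 325, 320, 319, 328, 332, 328, 326, 325, 325, 326]  (not all equal)
t=5: [311, 314, 315, 313, 312, 315, 315, 308, 305, 307, 309, 310, 310, 310]  (not all equal)
t=6: [324, 322, 321, 322, 323, 321, 322, 326, 329, 328, 326, 325, 325, 325]  (not all equal)
t=7: [312, 313, 314, 314, 313, 314, 313, 310, 307, 308, 309, 310, 311, 311]  (not all equal)
t=8: [324, 323, 322, 322, 322, 322, 323, 325, 327, 327, 326, 325, 325, 324]  (not all equal)
t=9: [312, 313, 313, 314, 314, 313, 312, 311, 309, 309, 310, 310, 311, 311]  (not all equal)
t=10: [324, 323, 322, 322, 322, 323, 324, 325, 325, 325, 325, 325, 325, 324]  (not all equal)
t=11: [312, 313, 313, 314, 313, 313, 312, 311, 311, 311, 311, 311, 311, 311]  (not all equal)
t=12: [324, 323, 322, 322, 322, 323, 324, 324, 325, 325, 325, 325, 325, 324]  (not all equal)
t=13: [312, 313, 313, 314, 313, 313, 312, 311, 311, 311, 311, 311, 311, 311]  (not all equal)

Answer: never
Key observation: The state at step 11 reappears at step 13 — the system is in a cycle of period 2 from step 11 on.  No step 0..13 is synchronized, and the cycle repeats forever, so no step up to 80 (or ever) has all nodes equal.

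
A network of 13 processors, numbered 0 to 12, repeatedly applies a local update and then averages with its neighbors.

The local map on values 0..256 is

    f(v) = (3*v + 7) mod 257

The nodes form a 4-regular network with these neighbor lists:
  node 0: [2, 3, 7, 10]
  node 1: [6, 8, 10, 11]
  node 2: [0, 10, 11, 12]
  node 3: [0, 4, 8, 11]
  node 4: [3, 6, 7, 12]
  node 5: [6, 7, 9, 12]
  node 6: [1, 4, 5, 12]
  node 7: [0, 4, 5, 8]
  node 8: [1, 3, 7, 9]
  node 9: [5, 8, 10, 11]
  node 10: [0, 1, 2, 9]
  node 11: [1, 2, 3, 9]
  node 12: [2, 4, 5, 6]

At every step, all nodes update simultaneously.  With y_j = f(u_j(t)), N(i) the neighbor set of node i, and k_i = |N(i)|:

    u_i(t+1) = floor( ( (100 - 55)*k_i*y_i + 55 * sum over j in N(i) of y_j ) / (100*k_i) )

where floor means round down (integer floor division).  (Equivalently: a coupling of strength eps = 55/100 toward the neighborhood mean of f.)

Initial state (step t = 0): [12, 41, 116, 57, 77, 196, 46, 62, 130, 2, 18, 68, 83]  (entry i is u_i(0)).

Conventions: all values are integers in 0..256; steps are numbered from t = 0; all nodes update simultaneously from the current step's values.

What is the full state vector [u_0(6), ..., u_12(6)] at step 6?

Simulating step by step:
t=0: [12, 41, 116, 57, 77, 196, 46, 62, 130, 2, 18, 68, 83]
t=1: [92, 135, 122, 167, 213, 119, 162, 155, 133, 73, 66, 152, 192]
t=2: [119, 179, 121, 183, 165, 150, 169, 153, 183, 193, 164, 195, 112]
t=3: [131, 63, 121, 83, 156, 140, 77, 175, 67, 109, 153, 70, 115]
t=4: [146, 208, 142, 223, 181, 135, 200, 109, 168, 145, 166, 185, 144]
t=5: [175, 141, 170, 145, 86, 143, 109, 121, 188, 180, 203, 109, 145]
t=6: [63, 120, 53, 105, 80, 136, 109, 86, 94, 71, 77, 88, 119]

Answer: [63, 120, 53, 105, 80, 136, 109, 86, 94, 71, 77, 88, 119]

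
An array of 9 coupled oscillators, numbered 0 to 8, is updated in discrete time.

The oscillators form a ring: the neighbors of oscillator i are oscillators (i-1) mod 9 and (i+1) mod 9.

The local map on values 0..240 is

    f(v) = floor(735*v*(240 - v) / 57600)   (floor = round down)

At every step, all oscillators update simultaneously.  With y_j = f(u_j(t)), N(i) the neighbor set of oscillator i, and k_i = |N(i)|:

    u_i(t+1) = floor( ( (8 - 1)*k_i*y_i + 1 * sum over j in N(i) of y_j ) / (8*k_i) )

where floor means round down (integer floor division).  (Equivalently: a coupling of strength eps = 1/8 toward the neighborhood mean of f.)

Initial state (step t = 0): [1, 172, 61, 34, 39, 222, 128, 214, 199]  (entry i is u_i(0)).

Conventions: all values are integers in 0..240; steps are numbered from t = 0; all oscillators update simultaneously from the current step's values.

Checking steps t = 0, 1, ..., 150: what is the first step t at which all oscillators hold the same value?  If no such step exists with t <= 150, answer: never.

Simulating step by step:
t=0: [1, 172, 61, 34, 39, 222, 128, 214, 199]  (not all equal)
t=1: [18, 139, 136, 92, 96, 61, 166, 79, 95]  (not all equal)
t=2: [65, 171, 179, 173, 173, 142, 155, 162, 166]  (not all equal)
t=3: [146, 149, 140, 146, 148, 174, 168, 161, 155]  (not all equal)
t=4: [174, 173, 177, 175, 171, 148, 154, 161, 168]  (not all equal)
t=5: [146, 146, 142, 145, 151, 171, 167, 161, 154]  (not all equal)
t=6: [174, 175, 176, 174, 169, 151, 155, 161, 168]  (not all equal)
t=7: [146, 144, 143, 146, 153, 169, 167, 161, 154]  (not all equal)
t=8: [174, 175, 175, 174, 168, 154, 155, 161, 168]  (not all equal)
t=9: [146, 145, 145, 146, 154, 167, 167, 161, 154]  (not all equal)
t=10: [174, 175, 175, 174, 167, 155, 155, 161, 168]  (not all equal)
t=11: [146, 145, 145, 146, 155, 167, 167, 161, 154]  (not all equal)
t=12: [174, 175, 175, 174, 167, 155, 155, 161, 168]  (not all equal)

Answer: never
Key observation: The state at step 10 reappears at step 12 — the system is in a cycle of period 2 from step 10 on.  No step 0..12 is synchronized, and the cycle repeats forever, so no step up to 150 (or ever) has all oscillators equal.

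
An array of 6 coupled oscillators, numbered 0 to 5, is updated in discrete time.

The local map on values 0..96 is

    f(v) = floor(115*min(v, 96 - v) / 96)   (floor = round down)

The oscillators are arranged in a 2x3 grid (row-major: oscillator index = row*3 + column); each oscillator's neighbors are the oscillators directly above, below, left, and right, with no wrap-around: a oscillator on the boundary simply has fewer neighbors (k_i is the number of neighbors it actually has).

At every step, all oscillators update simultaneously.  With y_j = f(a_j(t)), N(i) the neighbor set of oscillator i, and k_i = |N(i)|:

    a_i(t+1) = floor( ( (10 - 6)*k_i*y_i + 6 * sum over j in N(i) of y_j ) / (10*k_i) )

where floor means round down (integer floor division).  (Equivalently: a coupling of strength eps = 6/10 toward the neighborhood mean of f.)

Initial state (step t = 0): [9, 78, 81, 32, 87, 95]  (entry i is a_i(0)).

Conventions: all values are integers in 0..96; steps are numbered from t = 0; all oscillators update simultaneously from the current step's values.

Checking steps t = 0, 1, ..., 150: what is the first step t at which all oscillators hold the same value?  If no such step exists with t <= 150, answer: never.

Answer: 14
Key observation: Synchronization is absorbing here: once all oscillators are equal they stay equal, and step 14 is the first all-equal step.

Derivation:
t=0: [9, 78, 81, 32, 87, 95]  (not all equal)
t=1: [21, 15, 13, 21, 16, 8]  (not all equal)
t=2: [22, 18, 13, 23, 17, 13]  (not all equal)
t=3: [24, 20, 16, 24, 20, 16]  (not all equal)
t=4: [26, 23, 20, 26, 23, 20]  (not all equal)
t=5: [29, 27, 24, 29, 27, 24]  (not all equal)
t=6: [33, 31, 29, 33, 31, 29]  (not all equal)
t=7: [38, 36, 34, 38, 36, 34]  (not all equal)
t=8: [44, 42, 40, 44, 42, 40]  (not all equal)
t=9: [51, 49, 47, 51, 49, 47]  (not all equal)
t=10: [53, 55, 56, 53, 55, 56]  (not all equal)
t=11: [50, 49, 47, 50, 49, 47]  (not all equal)
t=12: [55, 55, 56, 55, 55, 56]  (not all equal)
t=13: [49, 48, 47, 49, 48, 47]  (not all equal)
t=14: [56, 56, 56, 56, 56, 56]  (all equal)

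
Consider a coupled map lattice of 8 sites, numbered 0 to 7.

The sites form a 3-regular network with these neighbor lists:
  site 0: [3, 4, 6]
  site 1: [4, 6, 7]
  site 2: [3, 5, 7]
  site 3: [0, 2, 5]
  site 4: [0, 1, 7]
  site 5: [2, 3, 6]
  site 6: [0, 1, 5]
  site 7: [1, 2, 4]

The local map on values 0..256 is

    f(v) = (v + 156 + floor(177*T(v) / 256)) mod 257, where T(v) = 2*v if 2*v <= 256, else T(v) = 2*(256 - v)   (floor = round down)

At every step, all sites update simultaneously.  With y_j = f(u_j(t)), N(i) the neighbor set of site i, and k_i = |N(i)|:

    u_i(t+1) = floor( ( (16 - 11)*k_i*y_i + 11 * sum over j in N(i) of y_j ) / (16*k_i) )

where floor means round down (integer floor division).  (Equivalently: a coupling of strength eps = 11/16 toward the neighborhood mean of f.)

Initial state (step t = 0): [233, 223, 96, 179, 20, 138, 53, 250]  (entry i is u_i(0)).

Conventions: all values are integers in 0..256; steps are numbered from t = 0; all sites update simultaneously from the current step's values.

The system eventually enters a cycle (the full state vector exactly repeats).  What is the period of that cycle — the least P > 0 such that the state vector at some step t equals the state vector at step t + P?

Answer: 2
Key observation: The state at step 5, [182, 182, 182, 182, 182, 182, 182, 182], reappears at step 7 — and no state repeats earlier — so the cycle the system enters has period 2.

Derivation:
t=0: [233, 223, 96, 179, 20, 138, 53, 250]
t=1: [145, 140, 163, 169, 175, 139, 129, 162]
t=2: [193, 194, 191, 193, 192, 195, 199, 191]
t=3: [178, 178, 178, 178, 178, 178, 177, 178]
t=4: [184, 184, 184, 184, 184, 184, 184, 184]
t=5: [182, 182, 182, 182, 182, 182, 182, 182]
t=6: [183, 183, 183, 183, 183, 183, 183, 183]
t=7: [182, 182, 182, 182, 182, 182, 182, 182]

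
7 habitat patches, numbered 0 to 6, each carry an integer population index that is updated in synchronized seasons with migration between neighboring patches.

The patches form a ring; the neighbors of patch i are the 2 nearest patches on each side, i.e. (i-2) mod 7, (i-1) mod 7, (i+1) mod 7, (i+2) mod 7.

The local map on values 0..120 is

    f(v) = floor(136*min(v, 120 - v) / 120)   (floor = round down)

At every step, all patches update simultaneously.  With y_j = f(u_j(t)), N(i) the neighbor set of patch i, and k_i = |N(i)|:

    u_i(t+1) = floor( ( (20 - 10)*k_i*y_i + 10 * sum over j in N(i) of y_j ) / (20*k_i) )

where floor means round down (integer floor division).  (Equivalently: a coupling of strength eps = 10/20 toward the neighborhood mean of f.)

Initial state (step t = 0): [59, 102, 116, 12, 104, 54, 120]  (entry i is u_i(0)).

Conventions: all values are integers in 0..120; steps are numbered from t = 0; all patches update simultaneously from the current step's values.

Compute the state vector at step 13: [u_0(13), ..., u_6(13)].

Simulating step by step:
t=0: [59, 102, 116, 12, 104, 54, 120]
t=1: [43, 20, 16, 19, 18, 42, 20]
t=2: [37, 24, 22, 23, 23, 37, 28]
t=3: [35, 28, 27, 27, 28, 36, 32]
t=4: [36, 32, 31, 31, 32, 37, 35]
t=5: [38, 36, 35, 36, 36, 39, 38]
t=6: [42, 40, 39, 40, 40, 42, 42]
t=7: [46, 45, 44, 45, 45, 46, 46]
t=8: [51, 51, 50, 50, 51, 51, 51]
t=9: [56, 56, 56, 56, 56, 56, 57]
t=10: [63, 63, 63, 63, 63, 63, 63]
t=11: [64, 64, 64, 64, 64, 64, 64]
t=12: [63, 63, 63, 63, 63, 63, 63]
t=13: [64, 64, 64, 64, 64, 64, 64]

Answer: [64, 64, 64, 64, 64, 64, 64]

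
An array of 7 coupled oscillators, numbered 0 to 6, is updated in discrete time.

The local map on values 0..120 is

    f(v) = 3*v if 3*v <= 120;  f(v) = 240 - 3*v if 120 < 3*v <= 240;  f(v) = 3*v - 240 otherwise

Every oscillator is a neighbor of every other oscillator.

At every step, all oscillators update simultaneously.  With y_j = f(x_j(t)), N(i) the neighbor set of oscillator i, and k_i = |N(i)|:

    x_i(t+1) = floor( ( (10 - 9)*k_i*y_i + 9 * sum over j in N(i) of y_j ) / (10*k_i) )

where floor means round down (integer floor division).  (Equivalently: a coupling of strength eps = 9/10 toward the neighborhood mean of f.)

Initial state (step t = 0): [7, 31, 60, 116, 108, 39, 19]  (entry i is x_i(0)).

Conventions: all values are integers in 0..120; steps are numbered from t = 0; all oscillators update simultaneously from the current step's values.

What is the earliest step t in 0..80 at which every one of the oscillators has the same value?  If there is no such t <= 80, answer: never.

Simulating step by step:
t=0: [7, 31, 60, 116, 108, 39, 19]  (not all equal)
t=1: [79, 76, 78, 75, 76, 75, 78]  (not all equal)
t=2: [10, 9, 10, 9, 9, 9, 10]  (not all equal)
t=3: [28, 28, 28, 28, 28, 28, 28]  (all equal)

Answer: 3
Key observation: Synchronization is absorbing here: once all oscillators are equal they stay equal, and step 3 is the first all-equal step.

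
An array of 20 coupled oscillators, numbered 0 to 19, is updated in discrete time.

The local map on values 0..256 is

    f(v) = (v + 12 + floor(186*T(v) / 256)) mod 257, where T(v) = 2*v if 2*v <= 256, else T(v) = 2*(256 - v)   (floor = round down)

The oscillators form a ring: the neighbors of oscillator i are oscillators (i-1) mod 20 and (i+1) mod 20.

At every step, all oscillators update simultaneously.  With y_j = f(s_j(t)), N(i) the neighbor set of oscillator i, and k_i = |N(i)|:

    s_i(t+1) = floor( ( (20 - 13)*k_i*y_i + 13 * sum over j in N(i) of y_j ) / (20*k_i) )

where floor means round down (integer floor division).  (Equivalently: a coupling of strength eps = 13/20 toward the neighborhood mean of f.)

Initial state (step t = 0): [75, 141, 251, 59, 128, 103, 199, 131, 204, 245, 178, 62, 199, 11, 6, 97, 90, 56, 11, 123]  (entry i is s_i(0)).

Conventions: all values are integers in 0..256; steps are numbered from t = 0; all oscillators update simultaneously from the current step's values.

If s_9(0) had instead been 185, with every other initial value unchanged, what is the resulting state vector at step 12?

Answer: [154, 111, 78, 49, 51, 37, 38, 45, 109, 169, 169, 110, 54, 60, 59, 53, 112, 140, 173, 145]
Key observation: This trace re-runs the system from the modified initial state.

Derivation:
t=0: [75, 141, 251, 59, 128, 103, 199, 131, 204, 185, 178, 62, 199, 11, 6, 97, 90, 56, 11, 123]
t=1: [106, 89, 75, 81, 77, 36, 36, 46, 47, 41, 83, 84, 78, 33, 102, 171, 210, 139, 79, 95]
t=2: [159, 148, 211, 201, 170, 132, 107, 117, 121, 150, 182, 212, 171, 99, 47, 28, 47, 99, 172, 157]
t=3: [55, 48, 41, 38, 50, 44, 41, 36, 50, 51, 44, 40, 109, 146, 153, 110, 153, 146, 117, 52]
t=4: [138, 129, 115, 116, 119, 121, 110, 114, 123, 130, 121, 84, 62, 46, 47, 45, 47, 53, 79, 109]
t=5: [51, 56, 47, 40, 45, 40, 36, 37, 52, 58, 110, 146, 168, 137, 124, 125, 130, 157, 125, 95]
t=6: [176, 137, 128, 119, 114, 110, 103, 113, 131, 106, 77, 45, 57, 57, 61, 62, 61, 61, 118, 150]
t=7: [56, 60, 59, 49, 34, 21, 20, 35, 38, 92, 114, 156, 141, 154, 158, 162, 161, 122, 86, 50]
t=8: [147, 154, 149, 127, 96, 72, 73, 87, 145, 128, 107, 51, 58, 58, 55, 53, 53, 108, 138, 167]
t=9: [56, 58, 60, 122, 169, 208, 201, 160, 116, 49, 72, 103, 148, 151, 147, 143, 102, 73, 45, 58]
t=10: [152, 154, 123, 86, 45, 38, 40, 42, 74, 119, 110, 82, 41, 58, 60, 42, 83, 108, 154, 141]
t=11: [59, 57, 110, 135, 148, 112, 110, 138, 119, 86, 92, 118, 158, 141, 143, 161, 118, 95, 46, 59]
t=12: [154, 111, 78, 49, 51, 37, 38, 45, 109, 169, 169, 110, 54, 60, 59, 53, 112, 140, 173, 145]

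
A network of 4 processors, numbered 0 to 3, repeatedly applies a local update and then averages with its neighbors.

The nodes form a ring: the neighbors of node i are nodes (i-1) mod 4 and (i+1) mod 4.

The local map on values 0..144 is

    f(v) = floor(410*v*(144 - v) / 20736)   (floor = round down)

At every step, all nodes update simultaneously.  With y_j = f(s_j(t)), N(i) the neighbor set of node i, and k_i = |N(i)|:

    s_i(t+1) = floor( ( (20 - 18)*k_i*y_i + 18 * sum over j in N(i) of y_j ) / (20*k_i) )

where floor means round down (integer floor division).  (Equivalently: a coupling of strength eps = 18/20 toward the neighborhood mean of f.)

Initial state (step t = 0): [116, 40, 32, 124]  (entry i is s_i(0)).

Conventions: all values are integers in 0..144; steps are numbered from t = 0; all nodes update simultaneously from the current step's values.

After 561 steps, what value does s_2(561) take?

Answer: s_2(561) = 92
Key observation: The state at step 11, [92, 92, 92, 92], reappears at step 13: the system is in a cycle of period 2 from step 11 on.  Therefore the state at step 561 equals the state at step 11 + ((561 - 11) mod 2) = 11, which is [92, 92, 92, 92].

Derivation:
t=0: [116, 40, 32, 124]
t=1: [65, 68, 65, 65]
t=2: [101, 101, 101, 101]
t=3: [85, 85, 85, 85]
t=4: [99, 99, 99, 99]
t=5: [88, 88, 88, 88]
t=6: [97, 97, 97, 97]
t=7: [90, 90, 90, 90]
t=8: [96, 96, 96, 96]
t=9: [91, 91, 91, 91]
t=10: [95, 95, 95, 95]
t=11: [92, 92, 92, 92]
t=12: [94, 94, 94, 94]
t=13: [92, 92, 92, 92]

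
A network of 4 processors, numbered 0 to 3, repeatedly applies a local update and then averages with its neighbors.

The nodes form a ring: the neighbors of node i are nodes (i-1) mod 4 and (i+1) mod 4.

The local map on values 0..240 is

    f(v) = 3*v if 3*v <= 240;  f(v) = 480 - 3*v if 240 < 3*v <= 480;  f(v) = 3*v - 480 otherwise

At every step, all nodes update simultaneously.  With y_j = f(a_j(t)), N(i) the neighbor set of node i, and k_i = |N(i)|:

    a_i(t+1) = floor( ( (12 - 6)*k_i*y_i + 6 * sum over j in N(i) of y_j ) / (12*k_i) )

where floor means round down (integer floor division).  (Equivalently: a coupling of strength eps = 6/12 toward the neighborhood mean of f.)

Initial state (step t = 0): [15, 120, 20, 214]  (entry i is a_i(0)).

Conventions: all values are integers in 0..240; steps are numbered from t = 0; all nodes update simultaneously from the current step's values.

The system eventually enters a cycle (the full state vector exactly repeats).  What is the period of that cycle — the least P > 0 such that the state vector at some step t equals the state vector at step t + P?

Answer: 2
Key observation: The state at step 75, [48, 48, 48, 48], reappears at step 77 — and no state repeats earlier — so the cycle the system enters has period 2.

Derivation:
t=0: [15, 120, 20, 214]
t=1: [93, 86, 100, 107]
t=2: [195, 206, 185, 174]
t=3: [97, 114, 82, 66]
t=4: [178, 174, 201, 204]
t=5: [70, 65, 105, 110]
t=6: [191, 191, 168, 168]
t=7: [75, 75, 41, 41]
t=8: [199, 199, 148, 148]
t=9: [96, 96, 56, 56]
t=10: [186, 186, 174, 174]
t=11: [69, 69, 51, 51]
t=12: [193, 193, 166, 166]
t=13: [78, 78, 38, 38]
t=14: [204, 204, 144, 144]
t=15: [111, 111, 69, 69]
t=16: [162, 162, 192, 192]
t=17: [28, 28, 73, 73]
t=18: [117, 117, 185, 185]
t=19: [115, 115, 88, 88]
t=20: [155, 155, 195, 195]
t=21: [37, 37, 82, 82]
t=22: [141, 141, 203, 203]
t=23: [75, 75, 111, 111]
t=24: [205, 205, 166, 166]
t=25: [105, 105, 47, 47]
t=26: [159, 159, 147, 147]
t=27: [12, 12, 30, 30]
t=28: [49, 49, 76, 76]
t=29: [167, 167, 207, 207]
t=30: [51, 51, 111, 111]
t=31: [151, 151, 148, 148]
t=32: [29, 29, 33, 33]
t=33: [90, 90, 96, 96]
t=34: [205, 205, 196, 196]
t=35: [128, 128, 114, 114]
t=36: [106, 106, 127, 127]
t=37: [146, 146, 114, 114]
t=38: [66, 66, 114, 114]
t=39: [183, 183, 153, 153]
t=40: [57, 57, 33, 33]
t=41: [153, 153, 117, 117]
t=42: [48, 48, 102, 102]
t=43: [151, 151, 166, 166]
t=44: [24, 24, 20, 20]
t=45: [69, 69, 63, 63]
t=46: [202, 202, 193, 193]
t=47: [119, 119, 105, 105]
t=48: [133, 133, 154, 154]
t=49: [65, 65, 33, 33]
t=50: [171, 171, 123, 123]
t=51: [52, 52, 91, 91]
t=52: [168, 168, 194, 194]
t=53: [43, 43, 82, 82]
t=54: [155, 155, 207, 207]
t=55: [46, 46, 109, 109]
t=56: [141, 141, 149, 149]
t=57: [51, 51, 39, 39]
t=58: [144, 144, 126, 126]
t=59: [61, 61, 88, 88]
t=60: [191, 191, 207, 207]
t=61: [105, 105, 129, 129]
t=62: [147, 147, 111, 111]
t=63: [66, 66, 120, 120]
t=64: [178, 178, 139, 139]
t=65: [56, 56, 60, 60]
t=66: [171, 171, 177, 177]
t=67: [37, 37, 46, 46]
t=68: [117, 117, 131, 131]
t=69: [118, 118, 97, 97]
t=70: [141, 141, 173, 173]
t=71: [52, 52, 43, 43]
t=72: [149, 149, 135, 135]
t=73: [43, 43, 64, 64]
t=74: [144, 144, 176, 176]
t=75: [48, 48, 48, 48]
t=76: [144, 144, 144, 144]
t=77: [48, 48, 48, 48]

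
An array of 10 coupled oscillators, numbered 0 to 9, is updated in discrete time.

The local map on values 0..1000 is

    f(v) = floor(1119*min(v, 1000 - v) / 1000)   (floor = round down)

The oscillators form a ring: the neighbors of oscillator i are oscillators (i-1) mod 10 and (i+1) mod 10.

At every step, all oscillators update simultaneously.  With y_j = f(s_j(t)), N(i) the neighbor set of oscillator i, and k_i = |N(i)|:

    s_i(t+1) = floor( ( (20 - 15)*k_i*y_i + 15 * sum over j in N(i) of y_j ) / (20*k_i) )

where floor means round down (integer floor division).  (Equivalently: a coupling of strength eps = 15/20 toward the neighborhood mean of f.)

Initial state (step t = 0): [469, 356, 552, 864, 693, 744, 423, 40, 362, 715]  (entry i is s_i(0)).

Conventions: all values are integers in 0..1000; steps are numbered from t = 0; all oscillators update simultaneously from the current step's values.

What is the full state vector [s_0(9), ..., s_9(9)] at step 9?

Answer: [528, 528, 523, 517, 510, 507, 507, 511, 517, 523]

Derivation:
t=0: [469, 356, 552, 864, 693, 744, 423, 40, 362, 715]
t=1: [399, 483, 331, 354, 250, 377, 242, 340, 237, 427]
t=2: [492, 441, 443, 342, 376, 311, 367, 295, 387, 385]
t=3: [483, 515, 451, 438, 378, 398, 356, 398, 393, 476]
t=4: [537, 527, 513, 469, 456, 418, 433, 425, 476, 500]
t=5: [537, 530, 530, 526, 499, 489, 474, 499, 520, 533]
t=6: [522, 522, 526, 538, 543, 544, 546, 539, 539, 526]
t=7: [532, 532, 526, 519, 512, 509, 511, 512, 520, 525]
t=8: [526, 525, 530, 538, 544, 547, 547, 543, 538, 530]
t=9: [528, 528, 523, 517, 510, 507, 507, 511, 517, 523]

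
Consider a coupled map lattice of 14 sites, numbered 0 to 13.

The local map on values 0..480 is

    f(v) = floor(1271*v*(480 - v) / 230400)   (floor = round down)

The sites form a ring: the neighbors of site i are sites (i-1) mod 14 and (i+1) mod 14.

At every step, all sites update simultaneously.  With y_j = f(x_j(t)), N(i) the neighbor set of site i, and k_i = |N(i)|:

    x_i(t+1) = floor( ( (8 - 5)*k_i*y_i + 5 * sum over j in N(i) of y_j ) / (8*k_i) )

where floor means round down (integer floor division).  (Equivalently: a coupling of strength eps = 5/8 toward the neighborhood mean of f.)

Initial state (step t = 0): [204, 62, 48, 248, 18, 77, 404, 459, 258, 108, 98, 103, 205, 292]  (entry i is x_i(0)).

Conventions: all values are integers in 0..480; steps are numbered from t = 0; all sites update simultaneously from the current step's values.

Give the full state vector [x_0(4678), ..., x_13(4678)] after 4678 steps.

Simulating step by step:
t=0: [204, 62, 48, 248, 18, 77, 404, 459, 258, 108, 98, 103, 205, 292]
t=1: [255, 185, 186, 168, 169, 131, 133, 171, 203, 245, 213, 241, 277, 307]
t=2: [303, 305, 297, 292, 277, 264, 264, 285, 306, 313, 315, 313, 306, 305]
t=3: [294, 295, 298, 303, 308, 312, 311, 304, 295, 288, 287, 288, 291, 294]
t=4: [301, 300, 298, 295, 292, 289, 290, 295, 300, 303, 305, 304, 303, 301]
t=5: [297, 297, 299, 300, 302, 303, 302, 300, 297, 295, 294, 294, 295, 296]
t=6: [299, 298, 298, 297, 296, 295, 296, 297, 299, 300, 301, 301, 300, 300]
t=7: [298, 298, 299, 299, 300, 300, 300, 299, 298, 297, 297, 297, 297, 297]
t=8: [299, 298, 298, 297, 297, 297, 297, 298, 298, 299, 299, 299, 299, 299]
t=9: [298, 298, 299, 299, 299, 299, 299, 299, 298, 298, 298, 298, 298, 298]
t=10: [299, 298, 298, 298, 298, 298, 298, 298, 298, 299, 299, 299, 299, 299]
t=11: [298, 298, 299, 299, 299, 299, 299, 299, 298, 298, 298, 298, 298, 298]

Answer: [299, 298, 298, 298, 298, 298, 298, 298, 298, 299, 299, 299, 299, 299]
Key observation: The state at step 9, [298, 298, 299, 299, 299, 299, 299, 299, 298, 298, 298, 298, 298, 298], reappears at step 11: the system is in a cycle of period 2 from step 9 on.  Therefore the state at step 4678 equals the state at step 9 + ((4678 - 9) mod 2) = 10, which is [299, 298, 298, 298, 298, 298, 298, 298, 298, 299, 299, 299, 299, 299].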